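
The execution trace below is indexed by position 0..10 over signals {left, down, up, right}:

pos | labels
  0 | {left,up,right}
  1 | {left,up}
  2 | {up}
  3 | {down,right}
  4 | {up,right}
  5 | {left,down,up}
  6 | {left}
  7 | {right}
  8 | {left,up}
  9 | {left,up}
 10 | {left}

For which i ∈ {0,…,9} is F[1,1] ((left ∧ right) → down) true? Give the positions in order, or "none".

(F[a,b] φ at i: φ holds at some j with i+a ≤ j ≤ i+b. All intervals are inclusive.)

0, 1, 2, 3, 4, 5, 6, 7, 8, 9

Evaluate at each i in [0,9]:
  i=0: ✓ (witness j=1)
  i=1: ✓ (witness j=2)
  i=2: ✓ (witness j=3)
  i=3: ✓ (witness j=4)
  i=4: ✓ (witness j=5)
  i=5: ✓ (witness j=6)
  i=6: ✓ (witness j=7)
  i=7: ✓ (witness j=8)
  i=8: ✓ (witness j=9)
  i=9: ✓ (witness j=10)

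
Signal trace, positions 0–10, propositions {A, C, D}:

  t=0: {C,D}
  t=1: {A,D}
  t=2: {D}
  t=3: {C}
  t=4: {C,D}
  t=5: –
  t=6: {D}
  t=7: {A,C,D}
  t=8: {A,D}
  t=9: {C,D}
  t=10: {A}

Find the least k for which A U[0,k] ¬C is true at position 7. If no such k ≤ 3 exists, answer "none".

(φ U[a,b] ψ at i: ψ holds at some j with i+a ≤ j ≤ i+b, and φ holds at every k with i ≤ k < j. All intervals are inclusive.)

Need earliest j ≥ 7 with ¬C, and A at every k in [7,j-1].
  j=7: rhs fails.
  j=8: rhs holds; lhs holds on [7,7]. k = 1.

1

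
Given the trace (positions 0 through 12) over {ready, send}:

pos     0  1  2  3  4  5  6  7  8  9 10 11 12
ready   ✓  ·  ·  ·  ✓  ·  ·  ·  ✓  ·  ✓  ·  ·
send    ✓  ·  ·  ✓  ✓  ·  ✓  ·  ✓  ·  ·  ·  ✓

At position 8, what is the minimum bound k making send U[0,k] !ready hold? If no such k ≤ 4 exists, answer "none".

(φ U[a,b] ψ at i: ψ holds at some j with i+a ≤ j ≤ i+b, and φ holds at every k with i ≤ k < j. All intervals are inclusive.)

1

Need earliest j ≥ 8 with !ready, and send at every k in [8,j-1].
  j=8: rhs fails.
  j=9: rhs holds; lhs holds on [8,8]. k = 1.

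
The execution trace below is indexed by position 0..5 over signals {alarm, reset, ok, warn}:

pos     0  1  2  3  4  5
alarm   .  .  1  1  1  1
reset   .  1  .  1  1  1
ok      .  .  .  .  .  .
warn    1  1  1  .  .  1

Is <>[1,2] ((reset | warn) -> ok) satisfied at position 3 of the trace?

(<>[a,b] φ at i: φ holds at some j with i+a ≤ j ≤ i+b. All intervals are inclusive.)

Check ((reset | warn) -> ok) at each j in [4,5]:
  j=4: false
  j=5: false
No position in the window satisfies it → formula fails.

No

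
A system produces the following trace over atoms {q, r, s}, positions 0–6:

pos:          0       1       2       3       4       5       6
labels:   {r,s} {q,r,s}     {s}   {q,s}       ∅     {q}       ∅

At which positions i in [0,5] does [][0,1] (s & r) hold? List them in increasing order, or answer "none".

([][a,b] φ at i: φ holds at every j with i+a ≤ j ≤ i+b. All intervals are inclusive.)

0

Evaluate at each i in [0,5]:
  i=0: ✓ (all of [0,1])
  i=1: ✗ (fails at j=2)
  i=2: ✗ (fails at j=2)
  i=3: ✗ (fails at j=3)
  i=4: ✗ (fails at j=4)
  i=5: ✗ (fails at j=5)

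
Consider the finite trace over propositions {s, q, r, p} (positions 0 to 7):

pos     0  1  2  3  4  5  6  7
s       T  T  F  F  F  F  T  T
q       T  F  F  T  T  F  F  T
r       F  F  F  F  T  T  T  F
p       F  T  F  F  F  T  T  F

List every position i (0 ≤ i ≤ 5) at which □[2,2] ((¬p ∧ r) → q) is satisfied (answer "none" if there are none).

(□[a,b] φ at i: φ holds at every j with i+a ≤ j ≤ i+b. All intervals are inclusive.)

0, 1, 2, 3, 4, 5

Evaluate at each i in [0,5]:
  i=0: ✓ (all of [2,2])
  i=1: ✓ (all of [3,3])
  i=2: ✓ (all of [4,4])
  i=3: ✓ (all of [5,5])
  i=4: ✓ (all of [6,6])
  i=5: ✓ (all of [7,7])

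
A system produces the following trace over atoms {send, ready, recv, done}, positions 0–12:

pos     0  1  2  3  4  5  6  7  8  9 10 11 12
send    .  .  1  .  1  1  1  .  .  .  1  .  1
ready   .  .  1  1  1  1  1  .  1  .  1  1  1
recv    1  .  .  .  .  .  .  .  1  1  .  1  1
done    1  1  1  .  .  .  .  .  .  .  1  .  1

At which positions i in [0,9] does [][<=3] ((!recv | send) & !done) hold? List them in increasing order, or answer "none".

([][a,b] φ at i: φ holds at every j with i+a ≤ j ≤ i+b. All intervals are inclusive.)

Evaluate at each i in [0,9]:
  i=0: ✗ (fails at j=0)
  i=1: ✗ (fails at j=1)
  i=2: ✗ (fails at j=2)
  i=3: ✓ (all of [3,6])
  i=4: ✓ (all of [4,7])
  i=5: ✗ (fails at j=8)
  i=6: ✗ (fails at j=8)
  i=7: ✗ (fails at j=8)
  i=8: ✗ (fails at j=8)
  i=9: ✗ (fails at j=9)

3, 4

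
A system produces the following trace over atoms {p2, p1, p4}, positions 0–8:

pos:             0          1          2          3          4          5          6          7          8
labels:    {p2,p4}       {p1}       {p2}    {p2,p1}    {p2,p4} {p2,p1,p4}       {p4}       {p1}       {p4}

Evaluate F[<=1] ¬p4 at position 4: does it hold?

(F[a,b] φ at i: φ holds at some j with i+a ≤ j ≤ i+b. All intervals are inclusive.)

No

Check ¬p4 at each j in [4,5]:
  j=4: false
  j=5: false
No position in the window satisfies it → formula fails.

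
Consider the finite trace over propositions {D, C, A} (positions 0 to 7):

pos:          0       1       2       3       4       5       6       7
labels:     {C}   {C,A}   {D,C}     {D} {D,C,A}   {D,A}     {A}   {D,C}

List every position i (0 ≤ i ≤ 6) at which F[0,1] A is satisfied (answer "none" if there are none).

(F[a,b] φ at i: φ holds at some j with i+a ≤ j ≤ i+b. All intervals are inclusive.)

Evaluate at each i in [0,6]:
  i=0: ✓ (witness j=1)
  i=1: ✓ (witness j=1)
  i=2: ✗ (none in [2,3])
  i=3: ✓ (witness j=4)
  i=4: ✓ (witness j=4)
  i=5: ✓ (witness j=5)
  i=6: ✓ (witness j=6)

0, 1, 3, 4, 5, 6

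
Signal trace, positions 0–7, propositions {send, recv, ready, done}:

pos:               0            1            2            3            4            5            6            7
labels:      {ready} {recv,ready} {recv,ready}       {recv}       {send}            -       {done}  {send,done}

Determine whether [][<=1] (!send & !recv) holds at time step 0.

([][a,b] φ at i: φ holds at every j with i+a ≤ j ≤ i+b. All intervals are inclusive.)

Check (!send & !recv) at every j in [0,1]:
  j=0: true
  j=1: false
Fails at j=1 → formula fails.

False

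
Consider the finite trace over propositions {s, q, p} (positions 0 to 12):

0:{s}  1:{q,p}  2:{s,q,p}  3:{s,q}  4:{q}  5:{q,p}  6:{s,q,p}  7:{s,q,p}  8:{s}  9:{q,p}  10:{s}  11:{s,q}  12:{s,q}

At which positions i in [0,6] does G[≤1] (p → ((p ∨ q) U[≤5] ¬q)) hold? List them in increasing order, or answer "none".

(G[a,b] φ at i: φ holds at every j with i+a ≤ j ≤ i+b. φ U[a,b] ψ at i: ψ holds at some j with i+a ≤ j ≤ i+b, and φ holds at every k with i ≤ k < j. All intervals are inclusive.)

Evaluate at each i in [0,6]:
  i=0: ✗ (fails at j=1)
  i=1: ✗ (fails at j=1)
  i=2: ✗ (fails at j=2)
  i=3: ✓ (all of [3,4])
  i=4: ✓ (all of [4,5])
  i=5: ✓ (all of [5,6])
  i=6: ✓ (all of [6,7])

3, 4, 5, 6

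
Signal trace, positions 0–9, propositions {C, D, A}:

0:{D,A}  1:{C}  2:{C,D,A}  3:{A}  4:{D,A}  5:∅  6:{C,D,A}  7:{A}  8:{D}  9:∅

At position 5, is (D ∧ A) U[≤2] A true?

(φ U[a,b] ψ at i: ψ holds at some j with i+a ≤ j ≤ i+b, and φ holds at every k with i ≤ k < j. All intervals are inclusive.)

Need some j in [5,7] with A, and (D ∧ A) at every k in [5,j-1].
  j=5: A false.
  j=6: A holds, but (D ∧ A) fails at k=5 → not this j.
  j=7: A holds, but (D ∧ A) fails at k=5 → not this j.
No j in the window works → until fails.

No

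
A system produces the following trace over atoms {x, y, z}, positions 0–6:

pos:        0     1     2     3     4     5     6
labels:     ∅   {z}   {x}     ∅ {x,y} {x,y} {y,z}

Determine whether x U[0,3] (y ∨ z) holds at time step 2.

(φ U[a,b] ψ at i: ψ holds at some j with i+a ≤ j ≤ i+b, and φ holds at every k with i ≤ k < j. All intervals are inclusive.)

Need some j in [2,5] with (y ∨ z), and x at every k in [2,j-1].
  j=2: (y ∨ z) false.
  j=3: (y ∨ z) false.
  j=4: (y ∨ z) holds, but x fails at k=3 → not this j.
  j=5: (y ∨ z) holds, but x fails at k=3 → not this j.
No j in the window works → until fails.

No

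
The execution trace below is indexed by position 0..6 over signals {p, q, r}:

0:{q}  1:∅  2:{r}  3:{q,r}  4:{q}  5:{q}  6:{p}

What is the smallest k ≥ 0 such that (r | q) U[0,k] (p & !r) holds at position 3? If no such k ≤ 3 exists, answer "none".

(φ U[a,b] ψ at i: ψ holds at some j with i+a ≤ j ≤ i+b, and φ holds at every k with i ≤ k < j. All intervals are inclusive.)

Need earliest j ≥ 3 with (p & !r), and (r | q) at every k in [3,j-1].
  j=3: rhs fails.
  j=4: rhs fails.
  j=5: rhs fails.
  j=6: rhs holds; lhs holds on [3,5]. k = 3.

3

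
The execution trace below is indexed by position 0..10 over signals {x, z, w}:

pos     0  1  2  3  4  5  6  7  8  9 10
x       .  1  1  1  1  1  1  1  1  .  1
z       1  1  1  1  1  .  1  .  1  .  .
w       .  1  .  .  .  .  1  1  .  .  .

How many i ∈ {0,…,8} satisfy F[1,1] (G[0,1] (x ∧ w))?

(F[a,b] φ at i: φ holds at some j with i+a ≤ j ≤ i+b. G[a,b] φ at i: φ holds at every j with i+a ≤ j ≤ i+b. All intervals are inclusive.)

1

Evaluate at each i in [0,8]:
  i=0: ✗ (none in [1,1])
  i=1: ✗ (none in [2,2])
  i=2: ✗ (none in [3,3])
  i=3: ✗ (none in [4,4])
  i=4: ✗ (none in [5,5])
  i=5: ✓ (witness j=6)
  i=6: ✗ (none in [7,7])
  i=7: ✗ (none in [8,8])
  i=8: ✗ (none in [9,9])
Positions where it holds: {5} → 1.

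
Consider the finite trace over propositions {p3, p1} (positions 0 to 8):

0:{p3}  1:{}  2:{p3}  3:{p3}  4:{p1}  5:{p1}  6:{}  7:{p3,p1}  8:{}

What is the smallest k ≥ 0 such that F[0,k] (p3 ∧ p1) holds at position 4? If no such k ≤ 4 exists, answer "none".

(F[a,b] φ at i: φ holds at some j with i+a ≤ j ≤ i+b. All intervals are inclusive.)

Scan j = 4,5,… for (p3 ∧ p1):
  j=4: fails
  j=5: fails
  j=6: fails
  j=7: holds
First hit at j=7, so smallest k = 7-4 = 3.

3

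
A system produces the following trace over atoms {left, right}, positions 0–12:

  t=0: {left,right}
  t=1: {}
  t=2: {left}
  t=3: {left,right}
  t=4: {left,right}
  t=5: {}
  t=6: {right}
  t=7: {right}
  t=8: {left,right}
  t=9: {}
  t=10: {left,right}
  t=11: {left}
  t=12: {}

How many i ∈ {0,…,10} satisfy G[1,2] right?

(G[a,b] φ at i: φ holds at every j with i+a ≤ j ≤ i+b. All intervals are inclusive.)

3

Evaluate at each i in [0,10]:
  i=0: ✗ (fails at j=1)
  i=1: ✗ (fails at j=2)
  i=2: ✓ (all of [3,4])
  i=3: ✗ (fails at j=5)
  i=4: ✗ (fails at j=5)
  i=5: ✓ (all of [6,7])
  i=6: ✓ (all of [7,8])
  i=7: ✗ (fails at j=9)
  i=8: ✗ (fails at j=9)
  i=9: ✗ (fails at j=11)
  i=10: ✗ (fails at j=11)
Positions where it holds: {2, 5, 6} → 3.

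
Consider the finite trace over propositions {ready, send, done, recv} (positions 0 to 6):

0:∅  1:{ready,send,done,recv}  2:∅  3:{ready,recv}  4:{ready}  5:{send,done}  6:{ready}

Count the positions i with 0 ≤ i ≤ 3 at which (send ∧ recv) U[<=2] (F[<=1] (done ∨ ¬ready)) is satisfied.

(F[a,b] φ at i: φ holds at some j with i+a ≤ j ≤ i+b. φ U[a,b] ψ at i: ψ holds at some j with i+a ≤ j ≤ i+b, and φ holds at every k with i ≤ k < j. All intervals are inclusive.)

3

Evaluate at each i in [0,3]:
  i=0: ✓ (rhs at j=0)
  i=1: ✓ (rhs at j=1)
  i=2: ✓ (rhs at j=2)
  i=3: ✗ (lhs fails at k=3 before rhs at j=4)
Positions where it holds: {0, 1, 2} → 3.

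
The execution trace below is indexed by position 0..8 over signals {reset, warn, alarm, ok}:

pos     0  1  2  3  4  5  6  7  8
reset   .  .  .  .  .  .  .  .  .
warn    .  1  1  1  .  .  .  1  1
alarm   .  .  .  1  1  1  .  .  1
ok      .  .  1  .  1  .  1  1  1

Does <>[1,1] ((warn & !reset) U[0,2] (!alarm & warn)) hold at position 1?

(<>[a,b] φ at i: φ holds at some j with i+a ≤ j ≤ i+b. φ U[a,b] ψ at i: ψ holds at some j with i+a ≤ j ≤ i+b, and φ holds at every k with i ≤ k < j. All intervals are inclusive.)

True

Check ((warn & !reset) U[0,2] (!alarm & warn)) at each j in [2,2]:
  j=2: holds
Found at j=2 → formula holds.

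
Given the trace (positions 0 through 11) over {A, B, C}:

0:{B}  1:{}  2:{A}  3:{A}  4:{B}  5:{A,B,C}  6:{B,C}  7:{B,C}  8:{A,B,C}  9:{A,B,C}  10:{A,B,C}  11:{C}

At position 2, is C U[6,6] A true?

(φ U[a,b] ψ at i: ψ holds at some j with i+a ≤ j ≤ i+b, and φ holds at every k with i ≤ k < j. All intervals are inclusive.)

Need some j in [8,8] with A, and C at every k in [2,j-1].
  j=8: A holds, but C fails at k=2 → not this j.
No j in the window works → until fails.

No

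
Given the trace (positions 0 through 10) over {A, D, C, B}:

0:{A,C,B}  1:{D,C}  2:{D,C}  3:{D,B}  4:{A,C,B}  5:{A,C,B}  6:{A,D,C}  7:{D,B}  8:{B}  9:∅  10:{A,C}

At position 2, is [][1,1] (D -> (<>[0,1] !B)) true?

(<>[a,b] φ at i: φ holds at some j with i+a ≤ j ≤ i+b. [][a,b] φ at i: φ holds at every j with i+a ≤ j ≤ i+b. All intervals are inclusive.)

No

Check (D -> (<>[0,1] !B)) at every j in [3,3]:
  j=3: antecedent true; consequent fails (none in [3,4]) → ✗
Fails at j=3 → formula fails.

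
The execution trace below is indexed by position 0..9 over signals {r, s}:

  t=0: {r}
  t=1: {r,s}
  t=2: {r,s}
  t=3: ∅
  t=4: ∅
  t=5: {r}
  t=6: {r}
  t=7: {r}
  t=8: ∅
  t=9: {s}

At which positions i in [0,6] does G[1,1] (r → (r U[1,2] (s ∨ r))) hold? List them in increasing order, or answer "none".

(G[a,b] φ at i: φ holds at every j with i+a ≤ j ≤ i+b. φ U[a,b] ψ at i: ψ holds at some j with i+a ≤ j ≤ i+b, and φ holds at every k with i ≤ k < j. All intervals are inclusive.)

0, 2, 3, 4, 5

Evaluate at each i in [0,6]:
  i=0: ✓ (all of [1,1])
  i=1: ✗ (fails at j=2)
  i=2: ✓ (all of [3,3])
  i=3: ✓ (all of [4,4])
  i=4: ✓ (all of [5,5])
  i=5: ✓ (all of [6,6])
  i=6: ✗ (fails at j=7)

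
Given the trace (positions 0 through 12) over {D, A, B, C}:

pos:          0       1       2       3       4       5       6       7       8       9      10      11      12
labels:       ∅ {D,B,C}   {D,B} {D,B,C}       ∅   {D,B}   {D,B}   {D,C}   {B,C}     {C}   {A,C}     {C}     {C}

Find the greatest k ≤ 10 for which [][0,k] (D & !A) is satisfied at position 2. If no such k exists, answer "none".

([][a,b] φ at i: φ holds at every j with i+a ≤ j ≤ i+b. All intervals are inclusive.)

1

(D & !A) must hold from j=2 onward; find where it first fails.
  j=2: holds
  j=3: holds
  j=4: fails
Holds on [2,3], so largest k = 1.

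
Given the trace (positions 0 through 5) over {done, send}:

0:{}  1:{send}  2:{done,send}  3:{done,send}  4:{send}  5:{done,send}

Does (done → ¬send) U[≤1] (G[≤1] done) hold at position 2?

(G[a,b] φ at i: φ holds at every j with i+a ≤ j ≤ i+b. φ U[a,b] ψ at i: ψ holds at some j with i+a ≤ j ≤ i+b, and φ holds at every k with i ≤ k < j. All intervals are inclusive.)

Yes

Need some j in [2,3] with G[≤1] done, and (done → ¬send) at every k in [2,j-1].
  j=2: G[≤1] done holds; no prefix to check → satisfied.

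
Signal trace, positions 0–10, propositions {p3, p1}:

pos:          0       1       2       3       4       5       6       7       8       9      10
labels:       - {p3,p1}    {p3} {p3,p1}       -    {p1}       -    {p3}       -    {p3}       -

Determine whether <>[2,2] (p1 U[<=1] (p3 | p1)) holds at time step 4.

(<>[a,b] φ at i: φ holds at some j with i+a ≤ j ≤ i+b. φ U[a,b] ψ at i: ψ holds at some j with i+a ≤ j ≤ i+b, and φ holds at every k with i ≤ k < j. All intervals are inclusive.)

Check (p1 U[<=1] (p3 | p1)) at each j in [6,6]:
  j=6: fails
No position in the window satisfies it → formula fails.

False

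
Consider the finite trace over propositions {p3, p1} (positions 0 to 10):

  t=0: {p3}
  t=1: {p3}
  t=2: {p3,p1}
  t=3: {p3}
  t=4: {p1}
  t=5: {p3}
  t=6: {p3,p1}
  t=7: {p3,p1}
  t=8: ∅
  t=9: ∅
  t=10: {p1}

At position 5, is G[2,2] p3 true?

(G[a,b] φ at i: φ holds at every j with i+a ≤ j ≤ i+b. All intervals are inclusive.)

Check p3 at every j in [7,7]:
  j=7: true
All positions satisfy it → formula holds.

Yes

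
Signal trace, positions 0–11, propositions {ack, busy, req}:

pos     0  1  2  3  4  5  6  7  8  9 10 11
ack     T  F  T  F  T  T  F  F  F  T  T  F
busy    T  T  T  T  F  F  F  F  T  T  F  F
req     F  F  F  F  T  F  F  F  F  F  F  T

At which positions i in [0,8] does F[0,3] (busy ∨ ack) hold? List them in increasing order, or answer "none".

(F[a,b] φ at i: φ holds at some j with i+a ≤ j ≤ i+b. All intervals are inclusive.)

Evaluate at each i in [0,8]:
  i=0: ✓ (witness j=0)
  i=1: ✓ (witness j=1)
  i=2: ✓ (witness j=2)
  i=3: ✓ (witness j=3)
  i=4: ✓ (witness j=4)
  i=5: ✓ (witness j=5)
  i=6: ✓ (witness j=8)
  i=7: ✓ (witness j=8)
  i=8: ✓ (witness j=8)

0, 1, 2, 3, 4, 5, 6, 7, 8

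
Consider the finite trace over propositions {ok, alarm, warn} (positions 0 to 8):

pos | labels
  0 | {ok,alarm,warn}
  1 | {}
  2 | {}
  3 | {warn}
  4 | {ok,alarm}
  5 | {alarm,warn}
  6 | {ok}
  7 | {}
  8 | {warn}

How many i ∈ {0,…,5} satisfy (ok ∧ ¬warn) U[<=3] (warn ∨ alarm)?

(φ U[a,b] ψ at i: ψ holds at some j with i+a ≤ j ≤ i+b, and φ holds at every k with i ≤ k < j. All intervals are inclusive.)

Evaluate at each i in [0,5]:
  i=0: ✓ (rhs at j=0)
  i=1: ✗ (lhs fails at k=1 before rhs at j=3)
  i=2: ✗ (lhs fails at k=2 before rhs at j=3)
  i=3: ✓ (rhs at j=3)
  i=4: ✓ (rhs at j=4)
  i=5: ✓ (rhs at j=5)
Positions where it holds: {0, 3, 4, 5} → 4.

4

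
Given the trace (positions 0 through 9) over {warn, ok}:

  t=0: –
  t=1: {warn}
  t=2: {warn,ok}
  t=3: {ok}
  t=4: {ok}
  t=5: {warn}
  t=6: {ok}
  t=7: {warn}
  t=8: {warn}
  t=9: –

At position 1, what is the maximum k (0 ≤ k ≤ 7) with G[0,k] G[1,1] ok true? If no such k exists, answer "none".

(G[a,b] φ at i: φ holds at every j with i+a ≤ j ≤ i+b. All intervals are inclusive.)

G[1,1] ok must hold from j=1 onward; find where it first fails.
  j=1: holds
  j=2: holds
  j=3: holds
  j=4: fails
Holds on [1,3], so largest k = 2.

2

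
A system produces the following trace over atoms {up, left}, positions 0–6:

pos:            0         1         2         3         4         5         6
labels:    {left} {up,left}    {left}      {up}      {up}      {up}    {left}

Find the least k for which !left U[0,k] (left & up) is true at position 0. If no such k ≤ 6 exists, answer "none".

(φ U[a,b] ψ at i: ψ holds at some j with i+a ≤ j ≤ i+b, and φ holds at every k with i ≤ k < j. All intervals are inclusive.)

Need earliest j ≥ 0 with (left & up), and !left at every k in [0,j-1].
  j=0: rhs fails.
  j=1: rhs holds but lhs fails at k=0.
  j=2: rhs fails.
  j=3: rhs fails.
  j=4: rhs fails.
  j=5: rhs fails.
  j=6: rhs fails.
No witness within the range → none.

none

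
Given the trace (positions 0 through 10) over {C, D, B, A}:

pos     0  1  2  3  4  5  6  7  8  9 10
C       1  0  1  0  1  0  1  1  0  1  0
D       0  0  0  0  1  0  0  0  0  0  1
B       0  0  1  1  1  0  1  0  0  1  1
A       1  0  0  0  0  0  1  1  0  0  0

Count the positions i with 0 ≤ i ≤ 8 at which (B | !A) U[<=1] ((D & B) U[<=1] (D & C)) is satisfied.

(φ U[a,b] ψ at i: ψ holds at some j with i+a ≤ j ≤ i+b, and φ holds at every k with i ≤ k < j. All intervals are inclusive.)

Evaluate at each i in [0,8]:
  i=0: ✗ (no rhs in [0,1])
  i=1: ✗ (no rhs in [1,2])
  i=2: ✗ (no rhs in [2,3])
  i=3: ✓ (rhs at j=4; lhs holds on [3,3])
  i=4: ✓ (rhs at j=4)
  i=5: ✗ (no rhs in [5,6])
  i=6: ✗ (no rhs in [6,7])
  i=7: ✗ (no rhs in [7,8])
  i=8: ✗ (no rhs in [8,9])
Positions where it holds: {3, 4} → 2.

2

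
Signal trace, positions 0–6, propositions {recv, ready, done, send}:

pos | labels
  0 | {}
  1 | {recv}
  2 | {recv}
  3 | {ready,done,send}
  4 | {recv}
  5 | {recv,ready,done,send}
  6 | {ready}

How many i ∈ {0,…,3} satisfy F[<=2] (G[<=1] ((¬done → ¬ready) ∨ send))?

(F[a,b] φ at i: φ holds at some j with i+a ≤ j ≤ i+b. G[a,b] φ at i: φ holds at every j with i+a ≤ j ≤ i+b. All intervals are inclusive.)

4

Evaluate at each i in [0,3]:
  i=0: ✓ (witness j=0)
  i=1: ✓ (witness j=1)
  i=2: ✓ (witness j=2)
  i=3: ✓ (witness j=3)
Positions where it holds: {0, 1, 2, 3} → 4.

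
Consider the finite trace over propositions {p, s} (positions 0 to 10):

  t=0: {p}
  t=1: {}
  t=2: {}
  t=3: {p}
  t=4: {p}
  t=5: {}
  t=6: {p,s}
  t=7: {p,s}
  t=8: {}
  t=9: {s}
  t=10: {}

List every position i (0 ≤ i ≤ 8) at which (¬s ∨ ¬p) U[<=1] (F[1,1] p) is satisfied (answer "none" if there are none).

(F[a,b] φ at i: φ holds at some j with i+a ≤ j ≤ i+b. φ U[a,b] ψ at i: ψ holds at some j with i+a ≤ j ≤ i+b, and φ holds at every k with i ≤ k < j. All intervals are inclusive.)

1, 2, 3, 4, 5, 6

Evaluate at each i in [0,8]:
  i=0: ✗ (no rhs in [0,1])
  i=1: ✓ (rhs at j=2; lhs holds on [1,1])
  i=2: ✓ (rhs at j=2)
  i=3: ✓ (rhs at j=3)
  i=4: ✓ (rhs at j=5; lhs holds on [4,4])
  i=5: ✓ (rhs at j=5)
  i=6: ✓ (rhs at j=6)
  i=7: ✗ (no rhs in [7,8])
  i=8: ✗ (no rhs in [8,9])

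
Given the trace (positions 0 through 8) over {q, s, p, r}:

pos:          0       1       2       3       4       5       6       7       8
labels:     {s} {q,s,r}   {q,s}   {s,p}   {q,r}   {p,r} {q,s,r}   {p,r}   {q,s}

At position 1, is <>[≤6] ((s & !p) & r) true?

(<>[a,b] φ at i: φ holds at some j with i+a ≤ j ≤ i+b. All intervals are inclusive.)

Holds

Check ((s & !p) & r) at each j in [1,7]:
  j=1: true
  j=2: false
  j=3: false
  j=4: false
  j=5: false
  j=6: true
  j=7: false
Found at j=1 → formula holds.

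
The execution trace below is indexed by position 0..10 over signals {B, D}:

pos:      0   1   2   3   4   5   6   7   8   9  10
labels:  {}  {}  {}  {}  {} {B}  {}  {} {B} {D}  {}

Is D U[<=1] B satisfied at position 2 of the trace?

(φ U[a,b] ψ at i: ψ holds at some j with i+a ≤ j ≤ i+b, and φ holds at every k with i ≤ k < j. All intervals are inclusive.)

No

Need some j in [2,3] with B, and D at every k in [2,j-1].
  j=2: B false.
  j=3: B false.
No j in the window works → until fails.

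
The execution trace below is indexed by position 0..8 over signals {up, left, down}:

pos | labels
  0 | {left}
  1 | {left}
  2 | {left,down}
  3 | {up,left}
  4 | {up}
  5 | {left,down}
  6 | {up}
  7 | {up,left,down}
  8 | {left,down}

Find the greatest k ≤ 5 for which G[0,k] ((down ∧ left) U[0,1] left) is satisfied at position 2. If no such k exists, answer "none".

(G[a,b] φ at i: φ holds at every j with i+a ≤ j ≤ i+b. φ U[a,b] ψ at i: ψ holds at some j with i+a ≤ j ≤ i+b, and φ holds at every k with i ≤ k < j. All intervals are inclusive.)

1

((down ∧ left) U[0,1] left) must hold from j=2 onward; find where it first fails.
  j=2: holds
  j=3: holds
  j=4: fails
Holds on [2,3], so largest k = 1.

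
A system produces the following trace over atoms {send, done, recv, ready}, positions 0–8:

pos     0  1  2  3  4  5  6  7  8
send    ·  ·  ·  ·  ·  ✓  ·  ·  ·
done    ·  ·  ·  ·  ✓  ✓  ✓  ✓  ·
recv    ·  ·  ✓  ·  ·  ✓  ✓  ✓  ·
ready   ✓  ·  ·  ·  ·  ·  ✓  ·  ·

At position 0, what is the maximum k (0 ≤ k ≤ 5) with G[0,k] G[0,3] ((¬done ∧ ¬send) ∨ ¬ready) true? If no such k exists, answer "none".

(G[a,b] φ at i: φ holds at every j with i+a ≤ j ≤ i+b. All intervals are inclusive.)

2

G[0,3] ((¬done ∧ ¬send) ∨ ¬ready) must hold from j=0 onward; find where it first fails.
  j=0: holds
  j=1: holds
  j=2: holds
  j=3: fails
Holds on [0,2], so largest k = 2.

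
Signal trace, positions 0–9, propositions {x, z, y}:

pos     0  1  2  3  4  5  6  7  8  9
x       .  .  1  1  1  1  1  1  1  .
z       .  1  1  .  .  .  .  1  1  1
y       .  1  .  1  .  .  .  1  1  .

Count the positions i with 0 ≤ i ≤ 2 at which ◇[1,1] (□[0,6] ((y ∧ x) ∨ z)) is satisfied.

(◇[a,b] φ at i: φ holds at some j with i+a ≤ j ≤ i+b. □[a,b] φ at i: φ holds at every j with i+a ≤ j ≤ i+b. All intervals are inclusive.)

0

Evaluate at each i in [0,2]:
  i=0: ✗ (none in [1,1])
  i=1: ✗ (none in [2,2])
  i=2: ✗ (none in [3,3])
Positions where it holds: {} → 0.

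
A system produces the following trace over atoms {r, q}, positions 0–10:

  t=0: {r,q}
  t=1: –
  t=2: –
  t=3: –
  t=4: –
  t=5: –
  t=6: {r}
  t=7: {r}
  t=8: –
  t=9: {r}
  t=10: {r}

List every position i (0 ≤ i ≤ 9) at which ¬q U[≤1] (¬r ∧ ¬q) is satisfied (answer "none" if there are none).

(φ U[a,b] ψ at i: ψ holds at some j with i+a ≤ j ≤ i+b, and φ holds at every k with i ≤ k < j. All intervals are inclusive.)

Evaluate at each i in [0,9]:
  i=0: ✗ (lhs fails at k=0 before rhs at j=1)
  i=1: ✓ (rhs at j=1)
  i=2: ✓ (rhs at j=2)
  i=3: ✓ (rhs at j=3)
  i=4: ✓ (rhs at j=4)
  i=5: ✓ (rhs at j=5)
  i=6: ✗ (no rhs in [6,7])
  i=7: ✓ (rhs at j=8; lhs holds on [7,7])
  i=8: ✓ (rhs at j=8)
  i=9: ✗ (no rhs in [9,10])

1, 2, 3, 4, 5, 7, 8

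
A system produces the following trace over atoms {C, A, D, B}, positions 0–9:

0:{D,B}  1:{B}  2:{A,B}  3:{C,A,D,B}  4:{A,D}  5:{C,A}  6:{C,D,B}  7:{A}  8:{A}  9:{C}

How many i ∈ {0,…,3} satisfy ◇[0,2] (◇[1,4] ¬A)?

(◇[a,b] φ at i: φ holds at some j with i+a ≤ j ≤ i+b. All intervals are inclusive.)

4

Evaluate at each i in [0,3]:
  i=0: ✓ (witness j=0)
  i=1: ✓ (witness j=2)
  i=2: ✓ (witness j=2)
  i=3: ✓ (witness j=3)
Positions where it holds: {0, 1, 2, 3} → 4.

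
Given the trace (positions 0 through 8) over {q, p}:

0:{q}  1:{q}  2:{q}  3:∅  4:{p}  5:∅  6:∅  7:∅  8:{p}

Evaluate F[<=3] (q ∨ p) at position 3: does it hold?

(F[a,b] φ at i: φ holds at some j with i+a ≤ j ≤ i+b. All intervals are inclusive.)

Check (q ∨ p) at each j in [3,6]:
  j=3: false
  j=4: true
  j=5: false
  j=6: false
Found at j=4 → formula holds.

True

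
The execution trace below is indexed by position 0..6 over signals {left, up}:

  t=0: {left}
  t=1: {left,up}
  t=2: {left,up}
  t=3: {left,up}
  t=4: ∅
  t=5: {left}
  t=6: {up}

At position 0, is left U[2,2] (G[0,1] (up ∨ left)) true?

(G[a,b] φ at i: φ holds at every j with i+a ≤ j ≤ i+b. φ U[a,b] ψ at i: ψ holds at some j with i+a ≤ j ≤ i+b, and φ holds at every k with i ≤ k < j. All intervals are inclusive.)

Need some j in [2,2] with G[0,1] (up ∨ left), and left at every k in [0,j-1].
  j=2: G[0,1] (up ∨ left) holds; left holds at every k in [0,1] → satisfied.

Yes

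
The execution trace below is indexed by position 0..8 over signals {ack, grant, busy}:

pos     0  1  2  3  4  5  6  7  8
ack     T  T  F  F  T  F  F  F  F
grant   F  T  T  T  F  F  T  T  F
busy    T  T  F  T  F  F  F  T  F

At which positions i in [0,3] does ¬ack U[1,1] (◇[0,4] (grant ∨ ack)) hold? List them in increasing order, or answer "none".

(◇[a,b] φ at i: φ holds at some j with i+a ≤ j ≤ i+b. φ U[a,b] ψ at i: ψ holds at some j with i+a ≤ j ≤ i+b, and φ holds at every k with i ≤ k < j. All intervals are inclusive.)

2, 3

Evaluate at each i in [0,3]:
  i=0: ✗ (lhs fails at k=0 before rhs at j=1)
  i=1: ✗ (lhs fails at k=1 before rhs at j=2)
  i=2: ✓ (rhs at j=3; lhs holds on [2,2])
  i=3: ✓ (rhs at j=4; lhs holds on [3,3])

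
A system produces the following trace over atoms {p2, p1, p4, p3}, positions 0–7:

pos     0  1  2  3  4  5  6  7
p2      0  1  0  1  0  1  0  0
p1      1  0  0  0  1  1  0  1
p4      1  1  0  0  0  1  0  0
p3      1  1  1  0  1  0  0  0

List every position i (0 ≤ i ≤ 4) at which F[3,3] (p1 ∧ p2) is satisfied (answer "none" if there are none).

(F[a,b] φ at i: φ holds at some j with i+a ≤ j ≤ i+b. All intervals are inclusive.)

2

Evaluate at each i in [0,4]:
  i=0: ✗ (none in [3,3])
  i=1: ✗ (none in [4,4])
  i=2: ✓ (witness j=5)
  i=3: ✗ (none in [6,6])
  i=4: ✗ (none in [7,7])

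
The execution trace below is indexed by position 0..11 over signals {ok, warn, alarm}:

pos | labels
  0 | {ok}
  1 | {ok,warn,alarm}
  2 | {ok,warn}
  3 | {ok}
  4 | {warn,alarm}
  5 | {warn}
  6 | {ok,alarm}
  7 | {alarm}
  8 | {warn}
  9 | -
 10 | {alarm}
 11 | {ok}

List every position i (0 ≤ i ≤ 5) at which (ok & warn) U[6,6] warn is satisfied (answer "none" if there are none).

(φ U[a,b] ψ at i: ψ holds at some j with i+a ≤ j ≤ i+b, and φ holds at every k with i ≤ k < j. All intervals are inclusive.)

none

Evaluate at each i in [0,5]:
  i=0: ✗ (no rhs in [6,6])
  i=1: ✗ (no rhs in [7,7])
  i=2: ✗ (lhs fails at k=3 before rhs at j=8)
  i=3: ✗ (no rhs in [9,9])
  i=4: ✗ (no rhs in [10,10])
  i=5: ✗ (no rhs in [11,11])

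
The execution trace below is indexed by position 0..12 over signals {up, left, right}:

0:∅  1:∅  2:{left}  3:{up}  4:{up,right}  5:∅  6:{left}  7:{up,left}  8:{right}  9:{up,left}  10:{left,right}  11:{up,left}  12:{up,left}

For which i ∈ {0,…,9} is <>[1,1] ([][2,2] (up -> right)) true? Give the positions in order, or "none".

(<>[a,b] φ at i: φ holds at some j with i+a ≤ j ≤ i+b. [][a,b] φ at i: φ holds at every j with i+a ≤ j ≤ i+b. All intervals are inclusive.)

1, 2, 3, 5, 7

Evaluate at each i in [0,9]:
  i=0: ✗ (none in [1,1])
  i=1: ✓ (witness j=2)
  i=2: ✓ (witness j=3)
  i=3: ✓ (witness j=4)
  i=4: ✗ (none in [5,5])
  i=5: ✓ (witness j=6)
  i=6: ✗ (none in [7,7])
  i=7: ✓ (witness j=8)
  i=8: ✗ (none in [9,9])
  i=9: ✗ (none in [10,10])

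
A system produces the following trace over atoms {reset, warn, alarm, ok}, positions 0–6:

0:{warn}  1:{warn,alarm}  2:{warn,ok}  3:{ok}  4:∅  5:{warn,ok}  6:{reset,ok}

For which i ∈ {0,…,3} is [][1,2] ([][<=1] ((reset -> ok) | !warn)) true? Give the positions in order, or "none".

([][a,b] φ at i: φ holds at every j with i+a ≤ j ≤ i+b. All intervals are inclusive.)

Evaluate at each i in [0,3]:
  i=0: ✓ (all of [1,2])
  i=1: ✓ (all of [2,3])
  i=2: ✓ (all of [3,4])
  i=3: ✓ (all of [4,5])

0, 1, 2, 3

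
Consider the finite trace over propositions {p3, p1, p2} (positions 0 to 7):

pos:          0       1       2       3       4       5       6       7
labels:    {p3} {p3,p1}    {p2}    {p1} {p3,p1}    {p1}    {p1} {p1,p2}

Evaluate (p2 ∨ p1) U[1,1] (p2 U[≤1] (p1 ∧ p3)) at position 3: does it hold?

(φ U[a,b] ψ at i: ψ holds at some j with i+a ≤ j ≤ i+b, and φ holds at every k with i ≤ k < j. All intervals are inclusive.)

Need some j in [4,4] with (p2 U[≤1] (p1 ∧ p3)), and (p2 ∨ p1) at every k in [3,j-1].
  j=4: (p2 U[≤1] (p1 ∧ p3)) holds; (p2 ∨ p1) holds at every k in [3,3] → satisfied.

Yes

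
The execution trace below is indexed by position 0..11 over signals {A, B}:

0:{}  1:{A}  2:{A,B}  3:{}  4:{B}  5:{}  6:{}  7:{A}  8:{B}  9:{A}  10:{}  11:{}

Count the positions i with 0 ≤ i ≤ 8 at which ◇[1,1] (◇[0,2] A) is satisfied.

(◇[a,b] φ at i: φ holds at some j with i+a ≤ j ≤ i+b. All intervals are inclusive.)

Evaluate at each i in [0,8]:
  i=0: ✓ (witness j=1)
  i=1: ✓ (witness j=2)
  i=2: ✗ (none in [3,3])
  i=3: ✗ (none in [4,4])
  i=4: ✓ (witness j=5)
  i=5: ✓ (witness j=6)
  i=6: ✓ (witness j=7)
  i=7: ✓ (witness j=8)
  i=8: ✓ (witness j=9)
Positions where it holds: {0, 1, 4, 5, 6, 7, 8} → 7.

7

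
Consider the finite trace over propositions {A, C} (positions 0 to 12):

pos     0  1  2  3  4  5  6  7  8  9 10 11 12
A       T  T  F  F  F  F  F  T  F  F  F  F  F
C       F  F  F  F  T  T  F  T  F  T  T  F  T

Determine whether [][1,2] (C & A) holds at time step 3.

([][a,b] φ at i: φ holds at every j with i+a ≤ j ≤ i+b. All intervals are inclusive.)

Does not hold

Check (C & A) at every j in [4,5]:
  j=4: false
  j=5: false
Fails at j=4 → formula fails.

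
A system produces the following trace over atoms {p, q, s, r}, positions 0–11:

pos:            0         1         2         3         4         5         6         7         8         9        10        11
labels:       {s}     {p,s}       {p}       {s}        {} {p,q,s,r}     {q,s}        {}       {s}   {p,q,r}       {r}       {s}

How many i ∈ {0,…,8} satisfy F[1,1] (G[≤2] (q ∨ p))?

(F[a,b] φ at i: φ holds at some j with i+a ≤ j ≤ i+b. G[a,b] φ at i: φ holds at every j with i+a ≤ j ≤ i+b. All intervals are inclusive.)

0

Evaluate at each i in [0,8]:
  i=0: ✗ (none in [1,1])
  i=1: ✗ (none in [2,2])
  i=2: ✗ (none in [3,3])
  i=3: ✗ (none in [4,4])
  i=4: ✗ (none in [5,5])
  i=5: ✗ (none in [6,6])
  i=6: ✗ (none in [7,7])
  i=7: ✗ (none in [8,8])
  i=8: ✗ (none in [9,9])
Positions where it holds: {} → 0.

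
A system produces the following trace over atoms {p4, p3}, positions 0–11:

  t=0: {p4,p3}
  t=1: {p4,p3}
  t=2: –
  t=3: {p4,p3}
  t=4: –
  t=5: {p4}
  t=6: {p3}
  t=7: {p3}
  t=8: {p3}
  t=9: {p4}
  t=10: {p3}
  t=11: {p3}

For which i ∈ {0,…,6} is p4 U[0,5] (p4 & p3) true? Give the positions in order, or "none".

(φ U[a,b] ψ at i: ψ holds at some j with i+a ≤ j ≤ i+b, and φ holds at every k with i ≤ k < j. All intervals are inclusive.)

0, 1, 3

Evaluate at each i in [0,6]:
  i=0: ✓ (rhs at j=0)
  i=1: ✓ (rhs at j=1)
  i=2: ✗ (lhs fails at k=2 before rhs at j=3)
  i=3: ✓ (rhs at j=3)
  i=4: ✗ (no rhs in [4,9])
  i=5: ✗ (no rhs in [5,10])
  i=6: ✗ (no rhs in [6,11])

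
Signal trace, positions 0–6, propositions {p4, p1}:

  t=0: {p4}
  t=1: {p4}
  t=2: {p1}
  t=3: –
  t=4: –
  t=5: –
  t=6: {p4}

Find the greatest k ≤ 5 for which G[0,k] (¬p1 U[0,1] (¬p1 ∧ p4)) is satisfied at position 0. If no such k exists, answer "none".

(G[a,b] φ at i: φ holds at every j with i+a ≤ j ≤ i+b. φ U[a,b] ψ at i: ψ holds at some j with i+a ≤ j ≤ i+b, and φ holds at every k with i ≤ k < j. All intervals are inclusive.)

1

(¬p1 U[0,1] (¬p1 ∧ p4)) must hold from j=0 onward; find where it first fails.
  j=0: holds
  j=1: holds
  j=2: fails
Holds on [0,1], so largest k = 1.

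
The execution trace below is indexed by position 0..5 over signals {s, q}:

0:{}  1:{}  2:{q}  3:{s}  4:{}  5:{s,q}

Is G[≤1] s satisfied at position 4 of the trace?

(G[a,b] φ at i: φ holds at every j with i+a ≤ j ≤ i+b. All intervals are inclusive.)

Check s at every j in [4,5]:
  j=4: false
  j=5: true
Fails at j=4 → formula fails.

Does not hold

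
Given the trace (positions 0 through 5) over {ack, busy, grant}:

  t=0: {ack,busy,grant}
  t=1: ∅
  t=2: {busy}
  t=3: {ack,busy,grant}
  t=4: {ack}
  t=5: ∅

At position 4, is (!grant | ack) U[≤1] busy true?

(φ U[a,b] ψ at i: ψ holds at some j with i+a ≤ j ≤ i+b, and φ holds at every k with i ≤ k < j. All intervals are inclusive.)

False

Need some j in [4,5] with busy, and (!grant | ack) at every k in [4,j-1].
  j=4: busy false.
  j=5: busy false.
No j in the window works → until fails.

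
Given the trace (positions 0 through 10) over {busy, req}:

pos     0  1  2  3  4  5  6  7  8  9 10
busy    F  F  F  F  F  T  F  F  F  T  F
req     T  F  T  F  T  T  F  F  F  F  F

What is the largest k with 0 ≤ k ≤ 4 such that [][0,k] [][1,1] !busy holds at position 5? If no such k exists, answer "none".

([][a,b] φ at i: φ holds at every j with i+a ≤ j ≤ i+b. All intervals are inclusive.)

[][1,1] !busy must hold from j=5 onward; find where it first fails.
  j=5: holds
  j=6: holds
  j=7: holds
  j=8: fails
Holds on [5,7], so largest k = 2.

2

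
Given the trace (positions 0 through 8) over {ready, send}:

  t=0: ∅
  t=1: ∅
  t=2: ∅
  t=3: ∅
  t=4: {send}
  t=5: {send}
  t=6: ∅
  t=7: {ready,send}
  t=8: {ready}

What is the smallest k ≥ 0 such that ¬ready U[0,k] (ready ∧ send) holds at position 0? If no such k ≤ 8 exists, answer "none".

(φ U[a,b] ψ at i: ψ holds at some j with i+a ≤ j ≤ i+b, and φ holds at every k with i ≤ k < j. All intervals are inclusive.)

7

Need earliest j ≥ 0 with (ready ∧ send), and ¬ready at every k in [0,j-1].
  j=0: rhs fails.
  j=1: rhs fails.
  j=2: rhs fails.
  j=3: rhs fails.
  j=4: rhs fails.
  j=5: rhs fails.
  j=6: rhs fails.
  j=7: rhs holds; lhs holds on [0,6]. k = 7.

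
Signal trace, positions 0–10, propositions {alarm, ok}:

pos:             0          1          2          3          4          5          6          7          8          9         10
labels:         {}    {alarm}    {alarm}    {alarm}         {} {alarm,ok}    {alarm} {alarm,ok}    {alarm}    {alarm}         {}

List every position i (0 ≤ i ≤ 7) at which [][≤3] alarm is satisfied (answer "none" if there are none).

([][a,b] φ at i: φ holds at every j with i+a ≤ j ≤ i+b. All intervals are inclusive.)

5, 6

Evaluate at each i in [0,7]:
  i=0: ✗ (fails at j=0)
  i=1: ✗ (fails at j=4)
  i=2: ✗ (fails at j=4)
  i=3: ✗ (fails at j=4)
  i=4: ✗ (fails at j=4)
  i=5: ✓ (all of [5,8])
  i=6: ✓ (all of [6,9])
  i=7: ✗ (fails at j=10)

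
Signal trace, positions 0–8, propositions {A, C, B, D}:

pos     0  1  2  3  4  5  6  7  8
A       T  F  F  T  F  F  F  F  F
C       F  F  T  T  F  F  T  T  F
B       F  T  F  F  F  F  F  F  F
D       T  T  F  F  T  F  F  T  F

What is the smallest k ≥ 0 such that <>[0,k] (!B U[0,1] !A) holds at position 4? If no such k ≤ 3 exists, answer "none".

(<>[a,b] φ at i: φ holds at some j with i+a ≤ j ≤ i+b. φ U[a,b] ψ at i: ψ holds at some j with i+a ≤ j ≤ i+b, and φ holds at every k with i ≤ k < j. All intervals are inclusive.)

Scan j = 4,5,… for (!B U[0,1] !A):
  j=4: holds
First hit at j=4, so smallest k = 4-4 = 0.

0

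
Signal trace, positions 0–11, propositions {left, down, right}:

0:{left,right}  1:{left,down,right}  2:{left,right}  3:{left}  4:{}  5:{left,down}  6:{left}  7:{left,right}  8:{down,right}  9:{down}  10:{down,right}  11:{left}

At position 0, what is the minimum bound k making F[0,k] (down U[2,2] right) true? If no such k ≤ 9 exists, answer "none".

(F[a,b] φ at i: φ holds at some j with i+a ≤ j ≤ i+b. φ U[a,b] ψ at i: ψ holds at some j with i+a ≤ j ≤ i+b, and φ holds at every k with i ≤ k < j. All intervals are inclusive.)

Scan j = 0,1,… for (down U[2,2] right):
  j=0: fails
  j=1: fails
  j=2: fails
  j=3: fails
  j=4: fails
  j=5: fails
  j=6: fails
  j=7: fails
  j=8: holds
First hit at j=8, so smallest k = 8-0 = 8.

8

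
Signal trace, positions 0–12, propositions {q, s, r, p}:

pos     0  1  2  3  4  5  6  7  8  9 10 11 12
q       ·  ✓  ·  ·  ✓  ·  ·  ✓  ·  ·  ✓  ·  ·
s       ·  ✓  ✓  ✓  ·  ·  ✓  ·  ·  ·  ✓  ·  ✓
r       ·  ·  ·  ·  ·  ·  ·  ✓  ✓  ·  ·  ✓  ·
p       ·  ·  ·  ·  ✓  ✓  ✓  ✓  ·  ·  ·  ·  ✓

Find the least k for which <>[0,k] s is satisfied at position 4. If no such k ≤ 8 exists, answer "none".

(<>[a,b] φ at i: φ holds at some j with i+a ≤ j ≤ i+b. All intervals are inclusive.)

2

Scan j = 4,5,… for s:
  j=4: fails
  j=5: fails
  j=6: holds
First hit at j=6, so smallest k = 6-4 = 2.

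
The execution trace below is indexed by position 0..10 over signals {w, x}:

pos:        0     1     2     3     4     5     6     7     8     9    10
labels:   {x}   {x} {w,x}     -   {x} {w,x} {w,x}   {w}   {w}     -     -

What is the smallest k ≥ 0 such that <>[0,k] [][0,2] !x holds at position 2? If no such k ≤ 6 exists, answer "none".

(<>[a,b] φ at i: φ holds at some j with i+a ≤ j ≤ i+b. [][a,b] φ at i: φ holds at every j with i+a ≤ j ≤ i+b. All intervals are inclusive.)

5

Scan j = 2,3,… for [][0,2] !x:
  j=2: fails
  j=3: fails
  j=4: fails
  j=5: fails
  j=6: fails
  j=7: holds
First hit at j=7, so smallest k = 7-2 = 5.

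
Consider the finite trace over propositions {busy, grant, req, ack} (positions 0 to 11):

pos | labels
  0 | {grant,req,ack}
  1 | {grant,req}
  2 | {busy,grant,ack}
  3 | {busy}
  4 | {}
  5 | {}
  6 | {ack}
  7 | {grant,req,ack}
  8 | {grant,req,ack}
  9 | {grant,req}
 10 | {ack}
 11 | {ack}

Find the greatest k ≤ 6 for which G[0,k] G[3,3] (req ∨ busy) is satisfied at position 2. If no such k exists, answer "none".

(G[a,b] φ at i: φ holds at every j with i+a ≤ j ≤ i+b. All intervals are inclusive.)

none

G[3,3] (req ∨ busy) must hold from j=2 onward; find where it first fails.
  j=2: fails → no k works.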